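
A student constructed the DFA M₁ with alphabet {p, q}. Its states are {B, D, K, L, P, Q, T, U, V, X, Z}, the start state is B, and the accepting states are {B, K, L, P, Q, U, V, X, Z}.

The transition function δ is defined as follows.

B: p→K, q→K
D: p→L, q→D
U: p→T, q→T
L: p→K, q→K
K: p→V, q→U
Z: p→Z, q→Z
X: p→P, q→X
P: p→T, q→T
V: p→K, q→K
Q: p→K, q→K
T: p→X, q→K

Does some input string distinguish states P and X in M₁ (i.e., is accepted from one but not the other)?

First remove the unreachable states {D,L,Q,Z}; 7 states remain.
Start with accepting vs non-accepting: {B,K,P,U,V,X} | {T}.
On input p, block {B,K,P,U,V,X} splits into {B,K,V,X} and {P,U}.
Split {B,K,V,X} by δ(·,p) → {B,K,V} and {X}.
Refine {B,K,V} on symbol q: members go to different blocks, giving {B,V} and {K}.
Stable partition: {B,V} | {T} | {P,U} | {X} | {K} — 5 equivalence classes.
P and X end up in different blocks, so they are distinguishable. For instance, the string 'p' is accepted from only X.

Yes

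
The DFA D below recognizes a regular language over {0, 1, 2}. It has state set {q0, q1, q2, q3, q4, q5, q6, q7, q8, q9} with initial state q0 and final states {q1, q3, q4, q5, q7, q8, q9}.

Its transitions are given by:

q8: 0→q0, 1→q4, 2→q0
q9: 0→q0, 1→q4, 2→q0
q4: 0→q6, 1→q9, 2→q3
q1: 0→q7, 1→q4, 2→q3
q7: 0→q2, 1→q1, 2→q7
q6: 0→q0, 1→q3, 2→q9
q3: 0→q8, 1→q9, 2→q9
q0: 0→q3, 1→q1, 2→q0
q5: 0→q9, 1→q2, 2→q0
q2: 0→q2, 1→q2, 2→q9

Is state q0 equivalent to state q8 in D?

Reachable states from the start: {q0,q1,q2,q3,q4,q6,q7,q8,q9}. Unreachable: {q5} — drop them.
P0 = {q1,q3,q4,q7,q8,q9} | {q0,q2,q6}.
On input 0, block {q1,q3,q4,q7,q8,q9} splits into {q4,q7,q8,q9} and {q1,q3}.
Refine {q4,q7,q8,q9} on symbol 1: members go to different blocks, giving {q4,q8,q9} and {q7}.
Split {q4,q8,q9} by δ(·,2) → {q8,q9} and {q4}.
On input 0, block {q0,q2,q6} splits into {q2,q6} and {q0}.
Split {q2,q6} by δ(·,0) → {q2} and {q6}.
Split {q1,q3} by δ(·,0) → {q1} and {q3}.
Stable partition: {q8,q9} | {q2} | {q1} | {q7} | {q4} | {q0} | {q6} | {q3} — 8 equivalence classes.
q0 and q8 end up in different blocks, so they are distinguishable. For instance, the string 'ε' is accepted from only q8.

No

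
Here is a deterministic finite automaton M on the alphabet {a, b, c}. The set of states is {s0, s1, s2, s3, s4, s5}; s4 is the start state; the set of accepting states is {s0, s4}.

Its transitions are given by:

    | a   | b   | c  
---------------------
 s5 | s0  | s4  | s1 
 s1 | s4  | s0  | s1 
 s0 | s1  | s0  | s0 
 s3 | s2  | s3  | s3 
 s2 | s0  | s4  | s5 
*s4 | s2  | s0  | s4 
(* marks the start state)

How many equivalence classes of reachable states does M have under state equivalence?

Reachable states from the start: {s0,s1,s2,s4,s5}. Unreachable: {s3} — drop them.
P0 = {s0,s4} | {s1,s2,s5}.
No further refinement is possible. Final partition (2 blocks): {s0,s4} | {s1,s2,s5}.

2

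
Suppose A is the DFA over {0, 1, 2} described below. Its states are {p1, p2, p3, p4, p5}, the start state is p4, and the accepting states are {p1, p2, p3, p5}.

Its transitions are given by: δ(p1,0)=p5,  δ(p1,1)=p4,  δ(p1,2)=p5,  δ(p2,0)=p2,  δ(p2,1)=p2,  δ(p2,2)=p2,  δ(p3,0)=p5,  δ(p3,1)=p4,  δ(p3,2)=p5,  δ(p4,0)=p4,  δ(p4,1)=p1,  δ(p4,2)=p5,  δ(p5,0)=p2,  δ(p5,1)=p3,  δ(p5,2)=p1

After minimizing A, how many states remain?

4

Every state is reachable, so we keep all 5.
Initial partition by acceptance: {p1,p2,p3,p5} | {p4}.
On input 1, block {p1,p2,p3,p5} splits into {p1,p3} and {p2,p5}.
On input 1, block {p2,p5} splits into {p2} and {p5}.
Stable partition: {p1,p3} | {p4} | {p2} | {p5} — 4 equivalence classes.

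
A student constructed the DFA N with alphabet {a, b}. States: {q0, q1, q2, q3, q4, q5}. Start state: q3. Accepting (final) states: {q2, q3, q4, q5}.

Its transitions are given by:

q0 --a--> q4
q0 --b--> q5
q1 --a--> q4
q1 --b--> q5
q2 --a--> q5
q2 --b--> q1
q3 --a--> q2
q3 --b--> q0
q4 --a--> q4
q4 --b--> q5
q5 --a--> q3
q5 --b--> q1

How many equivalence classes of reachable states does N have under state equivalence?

3

Initial partition by acceptance: {q2,q3,q4,q5} | {q0,q1}.
Refine {q2,q3,q4,q5} on symbol b: members go to different blocks, giving {q2,q3,q5} and {q4}.
The partition is now stable with 3 blocks: {q2,q3,q5} | {q0,q1} | {q4}.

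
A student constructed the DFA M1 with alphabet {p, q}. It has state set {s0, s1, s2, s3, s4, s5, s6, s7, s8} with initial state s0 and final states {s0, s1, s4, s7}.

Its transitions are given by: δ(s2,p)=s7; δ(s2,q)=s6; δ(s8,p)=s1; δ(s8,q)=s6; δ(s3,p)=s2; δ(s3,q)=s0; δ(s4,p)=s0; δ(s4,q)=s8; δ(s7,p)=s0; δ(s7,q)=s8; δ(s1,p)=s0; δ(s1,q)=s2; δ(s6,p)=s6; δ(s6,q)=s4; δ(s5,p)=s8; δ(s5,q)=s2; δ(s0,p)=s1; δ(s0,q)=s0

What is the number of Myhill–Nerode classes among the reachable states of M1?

4

Reachable states from the start: {s0,s1,s2,s4,s6,s7,s8}. Unreachable: {s3,s5} — drop them.
Start with accepting vs non-accepting: {s0,s1,s4,s7} | {s2,s6,s8}.
Refine {s0,s1,s4,s7} on symbol q: members go to different blocks, giving {s1,s4,s7} and {s0}.
Split {s2,s6,s8} by δ(·,p) → {s2,s8} and {s6}.
Stable partition: {s1,s4,s7} | {s2,s8} | {s0} | {s6} — 4 equivalence classes.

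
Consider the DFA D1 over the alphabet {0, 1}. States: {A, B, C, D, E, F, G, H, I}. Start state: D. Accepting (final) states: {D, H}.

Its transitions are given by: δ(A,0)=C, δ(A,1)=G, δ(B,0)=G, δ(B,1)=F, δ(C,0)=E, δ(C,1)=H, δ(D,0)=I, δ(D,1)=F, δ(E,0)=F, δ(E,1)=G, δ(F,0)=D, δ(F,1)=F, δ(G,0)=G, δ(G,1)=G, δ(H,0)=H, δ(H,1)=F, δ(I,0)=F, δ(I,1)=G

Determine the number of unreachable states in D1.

5

No path from D leads to A, B, C, E, H; the other 4 states are all reachable.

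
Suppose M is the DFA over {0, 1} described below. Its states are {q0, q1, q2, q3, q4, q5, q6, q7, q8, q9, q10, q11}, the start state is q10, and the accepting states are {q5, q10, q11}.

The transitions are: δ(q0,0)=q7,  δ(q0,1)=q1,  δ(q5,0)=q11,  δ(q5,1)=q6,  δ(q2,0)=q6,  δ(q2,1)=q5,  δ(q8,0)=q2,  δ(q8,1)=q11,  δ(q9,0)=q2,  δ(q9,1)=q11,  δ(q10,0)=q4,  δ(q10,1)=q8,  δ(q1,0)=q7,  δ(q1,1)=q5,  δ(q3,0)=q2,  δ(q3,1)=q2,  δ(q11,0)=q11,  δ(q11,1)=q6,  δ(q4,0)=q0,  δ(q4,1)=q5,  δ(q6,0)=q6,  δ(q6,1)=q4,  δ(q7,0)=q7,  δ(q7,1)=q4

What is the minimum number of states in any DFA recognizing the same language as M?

5

Reachable states from the start: {q0,q1,q2,q4,q5,q6,q7,q8,q10,q11}. Unreachable: {q3,q9} — drop them.
Start with accepting vs non-accepting: {q5,q10,q11} | {q0,q1,q2,q4,q6,q7,q8}.
Refine {q5,q10,q11} on symbol 0: members go to different blocks, giving {q5,q11} and {q10}.
Split {q0,q1,q2,q4,q6,q7,q8} by δ(·,1) → {q1,q2,q4,q8} and {q0,q6,q7}.
Refine {q1,q2,q4,q8} on symbol 0: members go to different blocks, giving {q1,q2,q4} and {q8}.
No further refinement is possible. Final partition (5 blocks): {q5,q11} | {q1,q2,q4} | {q10} | {q0,q6,q7} | {q8}.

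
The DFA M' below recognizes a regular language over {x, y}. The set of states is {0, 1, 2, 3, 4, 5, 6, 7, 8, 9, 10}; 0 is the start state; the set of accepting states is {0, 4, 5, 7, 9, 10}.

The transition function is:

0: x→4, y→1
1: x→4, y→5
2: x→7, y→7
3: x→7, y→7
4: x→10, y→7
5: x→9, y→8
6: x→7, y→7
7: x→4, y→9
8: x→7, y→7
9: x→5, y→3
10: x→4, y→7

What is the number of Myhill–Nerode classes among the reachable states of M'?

6

Reachable states from the start: {0,1,3,4,5,7,8,9,10}. Unreachable: {2,6} — drop them.
Start with accepting vs non-accepting: {0,4,5,7,9,10} | {1,3,8}.
Refine {0,4,5,7,9,10} on symbol y: members go to different blocks, giving {0,5,9} and {4,7,10}.
Refine {0,5,9} on symbol x: members go to different blocks, giving {5,9} and {0}.
On input y, block {1,3,8} splits into {3,8} and {1}.
Refine {4,7,10} on symbol y: members go to different blocks, giving {4,10} and {7}.
No further refinement is possible. Final partition (6 blocks): {5,9} | {3,8} | {4,10} | {0} | {1} | {7}.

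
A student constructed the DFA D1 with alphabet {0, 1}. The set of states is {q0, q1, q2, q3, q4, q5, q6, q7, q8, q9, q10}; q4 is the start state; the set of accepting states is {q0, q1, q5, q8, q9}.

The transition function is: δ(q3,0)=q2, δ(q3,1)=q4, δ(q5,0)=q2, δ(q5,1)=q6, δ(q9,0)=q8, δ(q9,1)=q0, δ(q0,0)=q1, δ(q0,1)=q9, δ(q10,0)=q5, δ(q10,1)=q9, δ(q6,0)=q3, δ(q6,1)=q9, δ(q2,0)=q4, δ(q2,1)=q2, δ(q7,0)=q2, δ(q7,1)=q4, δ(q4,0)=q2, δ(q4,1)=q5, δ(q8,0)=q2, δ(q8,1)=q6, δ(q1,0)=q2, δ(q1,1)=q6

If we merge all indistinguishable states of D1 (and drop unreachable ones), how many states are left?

States {q7,q10} cannot be reached from the start state, so discard them.
P0 = {q0,q1,q5,q8,q9} | {q2,q3,q4,q6}.
On input 0, block {q0,q1,q5,q8,q9} splits into {q1,q5,q8} and {q0,q9}.
Refine {q2,q3,q4,q6} on symbol 1: members go to different blocks, giving {q2,q3} and {q4} and {q6}.
Refine {q2,q3} on symbol 0: members go to different blocks, giving {q2} and {q3}.
No further refinement is possible. Final partition (6 blocks): {q1,q5,q8} | {q2} | {q0,q9} | {q4} | {q6} | {q3}.

6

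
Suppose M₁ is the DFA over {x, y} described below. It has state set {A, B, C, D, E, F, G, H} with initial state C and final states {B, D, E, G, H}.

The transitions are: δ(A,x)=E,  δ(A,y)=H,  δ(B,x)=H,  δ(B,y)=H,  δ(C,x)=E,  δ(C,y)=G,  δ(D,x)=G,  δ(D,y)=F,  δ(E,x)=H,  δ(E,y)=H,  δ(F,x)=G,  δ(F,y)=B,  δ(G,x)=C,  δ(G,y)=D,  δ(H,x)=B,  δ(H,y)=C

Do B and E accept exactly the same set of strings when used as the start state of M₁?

Yes

Reachable states from the start: {B,C,D,E,F,G,H}. Unreachable: {A} — drop them.
Initial partition by acceptance: {B,D,E,G,H} | {C,F}.
On input x, block {B,D,E,G,H} splits into {B,D,E,H} and {G}.
Refine {B,D,E,H} on symbol x: members go to different blocks, giving {B,E,H} and {D}.
Refine {B,E,H} on symbol y: members go to different blocks, giving {B,E} and {H}.
Refine {C,F} on symbol x: members go to different blocks, giving {C} and {F}.
No further refinement is possible. Final partition (6 blocks): {B,E} | {C} | {G} | {D} | {H} | {F}.
B and E lie in the same block of the stable partition, so they are equivalent — no string distinguishes them.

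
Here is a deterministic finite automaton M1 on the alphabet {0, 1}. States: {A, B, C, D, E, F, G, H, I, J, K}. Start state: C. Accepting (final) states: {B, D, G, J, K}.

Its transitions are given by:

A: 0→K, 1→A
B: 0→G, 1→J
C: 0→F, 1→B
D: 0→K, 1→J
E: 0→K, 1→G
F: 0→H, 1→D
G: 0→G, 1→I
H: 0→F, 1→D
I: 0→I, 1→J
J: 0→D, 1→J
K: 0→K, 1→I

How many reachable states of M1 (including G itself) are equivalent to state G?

States {A,E} cannot be reached from the start state, so discard them.
P0 = {B,D,G,J,K} | {C,F,H,I}.
Split {B,D,G,J,K} by δ(·,1) → {B,D,J} and {G,K}.
Split {B,D,J} by δ(·,0) → {B,D} and {J}.
Refine {C,F,H,I} on symbol 1: members go to different blocks, giving {C,F,H} and {I}.
No further refinement is possible. Final partition (5 blocks): {B,D} | {C,F,H} | {G,K} | {J} | {I}.
The equivalence class containing G is {G,K}, of size 2.

2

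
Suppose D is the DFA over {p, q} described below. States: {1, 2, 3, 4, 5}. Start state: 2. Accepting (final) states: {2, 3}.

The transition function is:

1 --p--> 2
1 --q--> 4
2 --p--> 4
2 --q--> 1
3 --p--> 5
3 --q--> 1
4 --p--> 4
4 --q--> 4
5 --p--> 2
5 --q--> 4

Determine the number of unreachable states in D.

2

Starting at 2 and following transitions, the reachable set is {1, 2, 4}. That leaves 3, 5 unreachable — 2 in total.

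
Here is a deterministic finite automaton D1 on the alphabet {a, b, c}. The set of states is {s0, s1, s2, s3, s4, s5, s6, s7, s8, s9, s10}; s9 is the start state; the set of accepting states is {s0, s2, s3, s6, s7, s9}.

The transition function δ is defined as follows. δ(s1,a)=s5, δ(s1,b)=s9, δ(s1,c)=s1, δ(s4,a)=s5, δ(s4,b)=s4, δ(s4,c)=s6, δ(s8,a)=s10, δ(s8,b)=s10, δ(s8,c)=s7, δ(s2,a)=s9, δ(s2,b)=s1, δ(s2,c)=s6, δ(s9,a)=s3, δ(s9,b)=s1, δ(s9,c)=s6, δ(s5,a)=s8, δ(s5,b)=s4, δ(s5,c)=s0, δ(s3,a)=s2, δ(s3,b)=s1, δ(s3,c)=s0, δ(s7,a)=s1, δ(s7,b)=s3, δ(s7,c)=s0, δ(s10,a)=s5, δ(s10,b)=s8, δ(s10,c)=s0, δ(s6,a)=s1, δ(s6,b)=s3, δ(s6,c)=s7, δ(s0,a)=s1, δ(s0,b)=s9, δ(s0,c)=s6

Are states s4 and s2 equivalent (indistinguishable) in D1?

Initial partition by acceptance: {s0,s2,s3,s6,s7,s9} | {s1,s4,s5,s8,s10}.
Split {s0,s2,s3,s6,s7,s9} by δ(·,a) → {s0,s6,s7} and {s2,s3,s9}.
Refine {s1,s4,s5,s8,s10} on symbol b: members go to different blocks, giving {s4,s5,s8,s10} and {s1}.
Stable partition: {s0,s6,s7} | {s4,s5,s8,s10} | {s2,s3,s9} | {s1} — 4 equivalence classes.
s4 and s2 end up in different blocks, so they are distinguishable. For instance, the string 'ε' is accepted from only s2.

No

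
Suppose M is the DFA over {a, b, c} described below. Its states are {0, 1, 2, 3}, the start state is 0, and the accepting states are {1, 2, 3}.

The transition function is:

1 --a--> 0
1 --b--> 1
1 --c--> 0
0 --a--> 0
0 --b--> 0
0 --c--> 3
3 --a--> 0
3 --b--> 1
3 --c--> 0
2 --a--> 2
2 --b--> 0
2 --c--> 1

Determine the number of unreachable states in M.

1

Starting at 0 and following transitions, the reachable set is {0, 1, 3}. That leaves 2 unreachable — 1 in total.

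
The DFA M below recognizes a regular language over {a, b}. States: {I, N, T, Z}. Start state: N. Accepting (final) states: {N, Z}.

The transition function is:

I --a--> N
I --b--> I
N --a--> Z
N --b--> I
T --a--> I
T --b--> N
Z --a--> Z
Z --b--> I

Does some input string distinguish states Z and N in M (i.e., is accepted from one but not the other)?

First remove the unreachable states {T}; 3 states remain.
P0 = {N,Z} | {I}.
Stable partition: {N,Z} | {I} — 2 equivalence classes.
Z and N lie in the same block of the stable partition, so they are equivalent — no string distinguishes them.

No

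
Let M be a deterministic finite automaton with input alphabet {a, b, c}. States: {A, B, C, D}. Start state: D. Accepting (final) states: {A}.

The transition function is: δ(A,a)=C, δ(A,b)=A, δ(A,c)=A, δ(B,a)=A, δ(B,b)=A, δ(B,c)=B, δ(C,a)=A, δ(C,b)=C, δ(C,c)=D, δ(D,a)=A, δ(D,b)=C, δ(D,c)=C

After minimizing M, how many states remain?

First remove the unreachable states {B}; 3 states remain.
Initial partition by acceptance: {A} | {C,D}.
No further refinement is possible. Final partition (2 blocks): {A} | {C,D}.

2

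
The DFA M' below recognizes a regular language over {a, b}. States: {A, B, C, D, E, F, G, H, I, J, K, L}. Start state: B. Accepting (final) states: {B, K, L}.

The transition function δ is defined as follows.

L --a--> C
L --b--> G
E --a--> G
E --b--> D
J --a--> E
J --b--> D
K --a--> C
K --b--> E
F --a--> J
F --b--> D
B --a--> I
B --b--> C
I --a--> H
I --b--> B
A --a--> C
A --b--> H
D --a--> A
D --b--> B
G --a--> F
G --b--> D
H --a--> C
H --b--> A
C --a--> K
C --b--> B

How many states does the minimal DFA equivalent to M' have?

6

Reachable states from the start: {A,B,C,D,E,F,G,H,I,J,K}. Unreachable: {L} — drop them.
Initial partition by acceptance: {B,K} | {A,C,D,E,F,G,H,I,J}.
On input a, block {A,C,D,E,F,G,H,I,J} splits into {A,D,E,F,G,H,I,J} and {C}.
Refine {B,K} on symbol a: members go to different blocks, giving {B} and {K}.
Refine {A,D,E,F,G,H,I,J} on symbol a: members go to different blocks, giving {D,E,F,G,I,J} and {A,H}.
Split {D,E,F,G,I,J} by δ(·,a) → {E,F,G,J} and {D,I}.
No further refinement is possible. Final partition (6 blocks): {B} | {E,F,G,J} | {C} | {K} | {A,H} | {D,I}.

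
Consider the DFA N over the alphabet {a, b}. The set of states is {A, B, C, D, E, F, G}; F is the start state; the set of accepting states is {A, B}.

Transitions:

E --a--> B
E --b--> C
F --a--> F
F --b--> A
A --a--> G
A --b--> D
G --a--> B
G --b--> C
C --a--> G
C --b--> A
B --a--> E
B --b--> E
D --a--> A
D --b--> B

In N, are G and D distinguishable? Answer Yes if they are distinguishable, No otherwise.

Yes

All states are reachable from the start state.
P0 = {A,B} | {C,D,E,F,G}.
Split {C,D,E,F,G} by δ(·,a) → {D,E,G} and {C,F}.
On input b, block {D,E,G} splits into {E,G} and {D}.
On input b, block {A,B} splits into {A} and {B}.
Refine {C,F} on symbol a: members go to different blocks, giving {C} and {F}.
Stable partition: {A} | {E,G} | {C} | {D} | {B} | {F} — 6 equivalence classes.
G and D end up in different blocks, so they are distinguishable. For instance, the string 'b' is accepted from only D.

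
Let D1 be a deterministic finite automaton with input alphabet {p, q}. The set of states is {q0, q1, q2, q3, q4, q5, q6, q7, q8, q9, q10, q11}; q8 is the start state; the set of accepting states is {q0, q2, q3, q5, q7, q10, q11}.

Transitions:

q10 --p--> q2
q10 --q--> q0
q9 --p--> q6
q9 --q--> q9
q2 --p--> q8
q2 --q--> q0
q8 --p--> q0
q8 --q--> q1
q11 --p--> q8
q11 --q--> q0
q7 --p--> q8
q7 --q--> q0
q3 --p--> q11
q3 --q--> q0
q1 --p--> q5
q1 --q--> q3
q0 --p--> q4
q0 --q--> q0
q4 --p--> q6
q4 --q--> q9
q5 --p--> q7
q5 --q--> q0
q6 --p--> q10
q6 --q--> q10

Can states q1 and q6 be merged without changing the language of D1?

Yes

Initial partition by acceptance: {q0,q2,q3,q5,q7,q10,q11} | {q1,q4,q6,q8,q9}.
Split {q0,q2,q3,q5,q7,q10,q11} by δ(·,p) → {q0,q2,q7,q11} and {q3,q5,q10}.
Refine {q1,q4,q6,q8,q9} on symbol p: members go to different blocks, giving {q1,q6} and {q4,q9} and {q8}.
On input p, block {q0,q2,q7,q11} splits into {q2,q7,q11} and {q0}.
No further refinement is possible. Final partition (6 blocks): {q2,q7,q11} | {q1,q6} | {q3,q5,q10} | {q4,q9} | {q8} | {q0}.
q1 and q6 lie in the same block of the stable partition, so they are equivalent — no string distinguishes them.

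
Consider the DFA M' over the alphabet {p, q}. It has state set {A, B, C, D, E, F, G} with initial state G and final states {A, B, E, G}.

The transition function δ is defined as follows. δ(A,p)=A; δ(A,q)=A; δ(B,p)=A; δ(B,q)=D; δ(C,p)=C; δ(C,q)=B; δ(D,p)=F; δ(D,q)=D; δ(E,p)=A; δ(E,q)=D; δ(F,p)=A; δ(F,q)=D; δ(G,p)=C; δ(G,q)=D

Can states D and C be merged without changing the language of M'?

States {E} cannot be reached from the start state, so discard them.
Initial partition by acceptance: {A,B,G} | {C,D,F}.
On input p, block {A,B,G} splits into {A,B} and {G}.
Split {A,B} by δ(·,q) → {A} and {B}.
Split {C,D,F} by δ(·,p) → {C,D} and {F}.
Refine {C,D} on symbol p: members go to different blocks, giving {C} and {D}.
No further refinement is possible. Final partition (6 blocks): {A} | {C} | {G} | {B} | {F} | {D}.
D and C end up in different blocks, so they are distinguishable. For instance, the string 'q' is accepted from only C.

No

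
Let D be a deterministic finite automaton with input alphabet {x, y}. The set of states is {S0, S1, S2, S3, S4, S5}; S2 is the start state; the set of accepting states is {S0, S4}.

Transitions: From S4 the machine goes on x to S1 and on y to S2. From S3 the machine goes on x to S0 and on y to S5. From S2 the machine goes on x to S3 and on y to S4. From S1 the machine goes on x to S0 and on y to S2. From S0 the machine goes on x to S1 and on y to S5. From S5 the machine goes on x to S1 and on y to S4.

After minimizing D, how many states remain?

Initial partition by acceptance: {S0,S4} | {S1,S2,S3,S5}.
Refine {S1,S2,S3,S5} on symbol x: members go to different blocks, giving {S1,S3} and {S2,S5}.
The partition is now stable with 3 blocks: {S0,S4} | {S1,S3} | {S2,S5}.

3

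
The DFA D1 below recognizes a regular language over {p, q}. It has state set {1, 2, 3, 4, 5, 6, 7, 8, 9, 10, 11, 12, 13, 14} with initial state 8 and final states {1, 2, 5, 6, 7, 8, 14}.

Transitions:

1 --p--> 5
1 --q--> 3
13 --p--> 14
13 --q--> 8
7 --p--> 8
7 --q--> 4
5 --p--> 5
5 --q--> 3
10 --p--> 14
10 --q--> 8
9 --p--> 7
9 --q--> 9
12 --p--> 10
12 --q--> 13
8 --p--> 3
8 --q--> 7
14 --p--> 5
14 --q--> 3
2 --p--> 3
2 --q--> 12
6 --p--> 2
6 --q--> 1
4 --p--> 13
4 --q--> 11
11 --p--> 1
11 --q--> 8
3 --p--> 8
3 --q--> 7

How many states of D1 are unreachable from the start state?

BFS from 8 reaches {1, 3, 4, 5, 7, 8, 11, 13, 14}; the 5 state(s) 2, 6, 9, 10, 12 are never visited.

5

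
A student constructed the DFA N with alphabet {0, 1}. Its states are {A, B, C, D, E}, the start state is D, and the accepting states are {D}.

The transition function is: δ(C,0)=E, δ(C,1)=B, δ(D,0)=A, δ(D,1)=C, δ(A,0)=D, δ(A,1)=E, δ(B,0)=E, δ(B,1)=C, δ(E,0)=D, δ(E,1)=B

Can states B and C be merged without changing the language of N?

All states are reachable from the start state.
Start with accepting vs non-accepting: {D} | {A,B,C,E}.
Refine {A,B,C,E} on symbol 0: members go to different blocks, giving {A,E} and {B,C}.
Split {A,E} by δ(·,1) → {A} and {E}.
Stable partition: {D} | {A} | {B,C} | {E} — 4 equivalence classes.
B and C lie in the same block of the stable partition, so they are equivalent — no string distinguishes them.

Yes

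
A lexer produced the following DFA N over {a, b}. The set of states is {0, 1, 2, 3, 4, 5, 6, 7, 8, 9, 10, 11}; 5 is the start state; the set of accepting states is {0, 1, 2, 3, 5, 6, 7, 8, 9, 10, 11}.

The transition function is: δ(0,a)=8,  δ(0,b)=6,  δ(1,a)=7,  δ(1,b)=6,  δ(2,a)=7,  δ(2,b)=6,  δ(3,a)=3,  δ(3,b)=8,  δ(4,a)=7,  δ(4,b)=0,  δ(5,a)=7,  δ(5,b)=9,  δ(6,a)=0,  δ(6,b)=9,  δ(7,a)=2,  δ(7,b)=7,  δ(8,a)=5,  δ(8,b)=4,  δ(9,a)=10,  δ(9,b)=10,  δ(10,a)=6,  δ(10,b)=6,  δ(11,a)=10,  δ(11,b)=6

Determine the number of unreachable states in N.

3

No path from 5 leads to 1, 3, 11; the other 9 states are all reachable.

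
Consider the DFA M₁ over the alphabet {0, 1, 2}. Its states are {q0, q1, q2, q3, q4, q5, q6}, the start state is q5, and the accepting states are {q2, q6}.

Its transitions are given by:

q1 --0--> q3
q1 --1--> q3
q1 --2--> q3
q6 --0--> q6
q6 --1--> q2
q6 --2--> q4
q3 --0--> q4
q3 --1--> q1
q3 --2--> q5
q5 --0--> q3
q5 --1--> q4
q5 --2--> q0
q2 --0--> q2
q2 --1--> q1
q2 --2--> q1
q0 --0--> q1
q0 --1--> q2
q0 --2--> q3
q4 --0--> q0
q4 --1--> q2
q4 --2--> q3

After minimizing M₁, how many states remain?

6

First remove the unreachable states {q6}; 6 states remain.
Start with accepting vs non-accepting: {q2} | {q0,q1,q3,q4,q5}.
On input 1, block {q0,q1,q3,q4,q5} splits into {q1,q3,q5} and {q0,q4}.
On input 0, block {q1,q3,q5} splits into {q1,q5} and {q3}.
Split {q1,q5} by δ(·,1) → {q1} and {q5}.
Refine {q0,q4} on symbol 0: members go to different blocks, giving {q0} and {q4}.
No further refinement is possible. Final partition (6 blocks): {q2} | {q1} | {q0} | {q3} | {q5} | {q4}.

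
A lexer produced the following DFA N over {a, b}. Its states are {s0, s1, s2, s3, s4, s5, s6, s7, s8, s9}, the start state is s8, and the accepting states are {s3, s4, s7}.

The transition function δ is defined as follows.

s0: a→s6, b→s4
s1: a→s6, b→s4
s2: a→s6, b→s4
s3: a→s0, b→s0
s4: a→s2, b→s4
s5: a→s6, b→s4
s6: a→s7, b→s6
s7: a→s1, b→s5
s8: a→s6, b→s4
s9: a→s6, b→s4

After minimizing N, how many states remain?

States {s0,s3,s9} cannot be reached from the start state, so discard them.
Start with accepting vs non-accepting: {s4,s7} | {s1,s2,s5,s6,s8}.
On input b, block {s4,s7} splits into {s4} and {s7}.
Split {s1,s2,s5,s6,s8} by δ(·,a) → {s1,s2,s5,s8} and {s6}.
No further refinement is possible. Final partition (4 blocks): {s4} | {s1,s2,s5,s8} | {s7} | {s6}.

4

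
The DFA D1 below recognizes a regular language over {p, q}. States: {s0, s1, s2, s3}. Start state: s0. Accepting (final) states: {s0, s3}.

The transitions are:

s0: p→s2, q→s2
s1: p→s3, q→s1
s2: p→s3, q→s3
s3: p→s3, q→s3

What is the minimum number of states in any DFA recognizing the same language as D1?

Reachable states from the start: {s0,s2,s3}. Unreachable: {s1} — drop them.
P0 = {s0,s3} | {s2}.
Refine {s0,s3} on symbol p: members go to different blocks, giving {s0} and {s3}.
Stable partition: {s0} | {s2} | {s3} — 3 equivalence classes.

3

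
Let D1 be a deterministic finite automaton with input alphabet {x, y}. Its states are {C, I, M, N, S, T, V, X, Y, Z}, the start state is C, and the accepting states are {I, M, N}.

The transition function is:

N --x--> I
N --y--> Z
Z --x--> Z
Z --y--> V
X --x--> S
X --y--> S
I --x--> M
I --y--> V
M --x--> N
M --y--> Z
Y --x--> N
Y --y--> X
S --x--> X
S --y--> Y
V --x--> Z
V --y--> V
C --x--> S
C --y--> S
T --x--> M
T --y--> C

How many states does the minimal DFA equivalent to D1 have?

States {T} cannot be reached from the start state, so discard them.
Start with accepting vs non-accepting: {I,M,N} | {C,S,V,X,Y,Z}.
Refine {C,S,V,X,Y,Z} on symbol x: members go to different blocks, giving {C,S,V,X,Z} and {Y}.
Split {C,S,V,X,Z} by δ(·,y) → {C,V,X,Z} and {S}.
On input x, block {C,V,X,Z} splits into {C,X} and {V,Z}.
Stable partition: {I,M,N} | {C,X} | {Y} | {S} | {V,Z} — 5 equivalence classes.

5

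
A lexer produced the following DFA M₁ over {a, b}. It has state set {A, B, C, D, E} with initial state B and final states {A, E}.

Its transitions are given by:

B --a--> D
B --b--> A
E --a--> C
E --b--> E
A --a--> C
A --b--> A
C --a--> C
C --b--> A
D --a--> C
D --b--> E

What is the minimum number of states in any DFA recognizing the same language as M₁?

2

All states are reachable from the start state.
Start with accepting vs non-accepting: {A,E} | {B,C,D}.
No further refinement is possible. Final partition (2 blocks): {A,E} | {B,C,D}.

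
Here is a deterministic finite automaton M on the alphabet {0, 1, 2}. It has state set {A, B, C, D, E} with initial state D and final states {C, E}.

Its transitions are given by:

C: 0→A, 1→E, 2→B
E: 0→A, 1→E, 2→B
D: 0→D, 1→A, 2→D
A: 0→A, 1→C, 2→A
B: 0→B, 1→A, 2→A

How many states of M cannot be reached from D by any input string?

0

Exploring from D, all states are eventually visited, so none are unreachable.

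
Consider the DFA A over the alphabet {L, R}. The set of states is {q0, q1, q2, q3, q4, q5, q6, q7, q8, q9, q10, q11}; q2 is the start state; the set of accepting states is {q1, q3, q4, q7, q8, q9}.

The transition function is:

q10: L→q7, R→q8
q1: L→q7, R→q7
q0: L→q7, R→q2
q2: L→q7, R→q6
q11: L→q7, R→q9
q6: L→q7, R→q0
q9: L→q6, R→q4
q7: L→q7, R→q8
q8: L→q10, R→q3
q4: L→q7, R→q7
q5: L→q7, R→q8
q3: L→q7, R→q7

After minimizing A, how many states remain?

States {q1,q4,q5,q9,q11} cannot be reached from the start state, so discard them.
Initial partition by acceptance: {q3,q7,q8} | {q0,q2,q6,q10}.
Refine {q3,q7,q8} on symbol L: members go to different blocks, giving {q3,q7} and {q8}.
On input R, block {q3,q7} splits into {q3} and {q7}.
Split {q0,q2,q6,q10} by δ(·,R) → {q0,q2,q6} and {q10}.
No further refinement is possible. Final partition (5 blocks): {q3} | {q0,q2,q6} | {q8} | {q7} | {q10}.

5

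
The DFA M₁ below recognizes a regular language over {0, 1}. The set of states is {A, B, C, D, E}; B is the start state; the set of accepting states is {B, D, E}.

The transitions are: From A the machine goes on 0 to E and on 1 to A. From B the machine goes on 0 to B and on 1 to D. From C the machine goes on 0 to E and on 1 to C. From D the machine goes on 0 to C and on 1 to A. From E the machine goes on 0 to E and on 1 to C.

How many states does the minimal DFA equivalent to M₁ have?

All states are reachable from the start state.
Initial partition by acceptance: {B,D,E} | {A,C}.
Refine {B,D,E} on symbol 0: members go to different blocks, giving {B,E} and {D}.
Split {B,E} by δ(·,1) → {B} and {E}.
The partition is now stable with 4 blocks: {B} | {A,C} | {D} | {E}.

4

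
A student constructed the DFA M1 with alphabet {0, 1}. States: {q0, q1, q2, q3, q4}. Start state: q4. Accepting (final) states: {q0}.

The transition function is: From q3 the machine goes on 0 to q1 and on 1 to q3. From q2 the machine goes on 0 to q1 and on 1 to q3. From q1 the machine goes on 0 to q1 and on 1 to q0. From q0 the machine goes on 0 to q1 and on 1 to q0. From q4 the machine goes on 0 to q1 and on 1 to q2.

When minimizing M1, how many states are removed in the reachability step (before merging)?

A breadth-first search from the start state visits every state.

0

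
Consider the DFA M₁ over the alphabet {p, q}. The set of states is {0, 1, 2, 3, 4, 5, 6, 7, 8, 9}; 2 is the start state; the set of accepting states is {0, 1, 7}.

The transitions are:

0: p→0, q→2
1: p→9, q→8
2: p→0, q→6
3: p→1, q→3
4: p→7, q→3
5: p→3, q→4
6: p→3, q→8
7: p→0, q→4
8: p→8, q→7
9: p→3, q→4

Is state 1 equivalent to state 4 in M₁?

States {5} cannot be reached from the start state, so discard them.
Initial partition by acceptance: {0,1,7} | {2,3,4,6,8,9}.
On input p, block {0,1,7} splits into {0,7} and {1}.
Split {2,3,4,6,8,9} by δ(·,p) → {6,8,9} and {2,4} and {3}.
Refine {6,8,9} on symbol p: members go to different blocks, giving {6,9} and {8}.
Refine {6,9} on symbol q: members go to different blocks, giving {6} and {9}.
Split {2,4} by δ(·,q) → {2} and {4}.
Refine {0,7} on symbol q: members go to different blocks, giving {0} and {7}.
No further refinement is possible. Final partition (9 blocks): {0} | {6} | {1} | {2} | {3} | {8} | {9} | {4} | {7}.
1 and 4 end up in different blocks, so they are distinguishable. For instance, the string 'ε' is accepted from only 1.

No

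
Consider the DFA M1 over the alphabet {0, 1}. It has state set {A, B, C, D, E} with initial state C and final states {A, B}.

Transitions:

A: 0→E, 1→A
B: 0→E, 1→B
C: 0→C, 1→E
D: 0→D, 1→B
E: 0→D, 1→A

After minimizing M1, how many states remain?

Every state is reachable, so we keep all 5.
Initial partition by acceptance: {A,B} | {C,D,E}.
Split {C,D,E} by δ(·,1) → {D,E} and {C}.
The partition is now stable with 3 blocks: {A,B} | {D,E} | {C}.

3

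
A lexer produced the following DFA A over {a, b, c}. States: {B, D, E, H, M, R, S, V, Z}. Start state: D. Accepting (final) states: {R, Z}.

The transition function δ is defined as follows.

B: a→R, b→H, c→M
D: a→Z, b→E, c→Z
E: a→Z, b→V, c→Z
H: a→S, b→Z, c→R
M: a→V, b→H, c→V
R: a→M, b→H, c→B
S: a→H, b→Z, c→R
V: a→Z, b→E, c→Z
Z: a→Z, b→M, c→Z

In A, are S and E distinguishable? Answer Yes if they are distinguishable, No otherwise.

All states are reachable from the start state.
Initial partition by acceptance: {R,Z} | {B,D,E,H,M,S,V}.
Refine {R,Z} on symbol a: members go to different blocks, giving {Z} and {R}.
Split {B,D,E,H,M,S,V} by δ(·,a) → {D,E,V} and {H,M,S} and {B}.
Split {H,M,S} by δ(·,a) → {H,S} and {M}.
The partition is now stable with 6 blocks: {Z} | {D,E,V} | {R} | {H,S} | {B} | {M}.
S and E end up in different blocks, so they are distinguishable. For instance, the string 'a' is accepted from only E.

Yes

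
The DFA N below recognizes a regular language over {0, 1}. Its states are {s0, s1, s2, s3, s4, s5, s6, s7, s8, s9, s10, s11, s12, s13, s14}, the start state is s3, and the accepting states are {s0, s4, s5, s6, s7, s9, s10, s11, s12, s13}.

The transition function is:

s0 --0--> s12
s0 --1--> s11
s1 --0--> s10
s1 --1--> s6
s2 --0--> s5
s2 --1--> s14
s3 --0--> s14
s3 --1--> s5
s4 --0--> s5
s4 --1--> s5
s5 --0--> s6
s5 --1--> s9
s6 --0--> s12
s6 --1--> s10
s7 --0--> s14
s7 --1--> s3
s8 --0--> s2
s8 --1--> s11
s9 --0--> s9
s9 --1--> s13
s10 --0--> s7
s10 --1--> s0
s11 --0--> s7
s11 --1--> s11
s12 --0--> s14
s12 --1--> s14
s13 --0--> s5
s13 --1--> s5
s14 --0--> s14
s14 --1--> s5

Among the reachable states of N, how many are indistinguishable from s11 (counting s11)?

4

States {s1,s2,s4,s8} cannot be reached from the start state, so discard them.
P0 = {s0,s5,s6,s7,s9,s10,s11,s12,s13} | {s3,s14}.
On input 0, block {s0,s5,s6,s7,s9,s10,s11,s12,s13} splits into {s0,s5,s6,s9,s10,s11,s13} and {s7,s12}.
On input 0, block {s0,s5,s6,s9,s10,s11,s13} splits into {s0,s6,s10,s11} and {s5,s9,s13}.
On input 0, block {s5,s9,s13} splits into {s9,s13} and {s5}.
On input 0, block {s9,s13} splits into {s9} and {s13}.
No further refinement is possible. Final partition (6 blocks): {s0,s6,s10,s11} | {s3,s14} | {s7,s12} | {s9} | {s5} | {s13}.
The equivalence class containing s11 is {s0,s6,s10,s11}, of size 4.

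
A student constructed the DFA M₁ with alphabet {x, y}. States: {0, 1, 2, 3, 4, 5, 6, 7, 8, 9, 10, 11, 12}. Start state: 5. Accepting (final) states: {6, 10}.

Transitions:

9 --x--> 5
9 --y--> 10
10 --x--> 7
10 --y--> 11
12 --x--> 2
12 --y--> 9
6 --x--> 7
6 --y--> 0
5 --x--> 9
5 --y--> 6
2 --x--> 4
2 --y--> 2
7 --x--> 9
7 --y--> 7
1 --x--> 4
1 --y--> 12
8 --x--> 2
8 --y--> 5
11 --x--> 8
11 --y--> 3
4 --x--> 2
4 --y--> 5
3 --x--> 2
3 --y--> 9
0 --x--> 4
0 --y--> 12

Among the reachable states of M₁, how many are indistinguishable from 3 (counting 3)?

First remove the unreachable states {1}; 12 states remain.
Initial partition by acceptance: {6,10} | {0,2,3,4,5,7,8,9,11,12}.
Split {0,2,3,4,5,7,8,9,11,12} by δ(·,y) → {0,2,3,4,7,8,11,12} and {5,9}.
Split {0,2,3,4,7,8,11,12} by δ(·,x) → {0,2,3,4,8,11,12} and {7}.
Split {0,2,3,4,8,11,12} by δ(·,y) → {3,4,8,12} and {0,2,11}.
Split {0,2,11} by δ(·,y) → {0,11} and {2}.
Stable partition: {6,10} | {3,4,8,12} | {5,9} | {7} | {0,11} | {2} — 6 equivalence classes.
State 3 belongs to the block {3,4,8,12}, which has 4 states.

4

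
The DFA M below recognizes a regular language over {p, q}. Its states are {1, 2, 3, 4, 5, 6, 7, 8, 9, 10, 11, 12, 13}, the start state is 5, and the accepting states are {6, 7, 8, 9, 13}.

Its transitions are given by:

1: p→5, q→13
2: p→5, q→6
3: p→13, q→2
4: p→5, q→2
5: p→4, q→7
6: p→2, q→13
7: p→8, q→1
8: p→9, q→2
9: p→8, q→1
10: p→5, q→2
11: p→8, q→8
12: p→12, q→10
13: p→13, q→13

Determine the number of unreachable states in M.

Starting at 5 and following transitions, the reachable set is {1, 2, 4, 5, 6, 7, 8, 9, 13}. That leaves 3, 10, 11, 12 unreachable — 4 in total.

4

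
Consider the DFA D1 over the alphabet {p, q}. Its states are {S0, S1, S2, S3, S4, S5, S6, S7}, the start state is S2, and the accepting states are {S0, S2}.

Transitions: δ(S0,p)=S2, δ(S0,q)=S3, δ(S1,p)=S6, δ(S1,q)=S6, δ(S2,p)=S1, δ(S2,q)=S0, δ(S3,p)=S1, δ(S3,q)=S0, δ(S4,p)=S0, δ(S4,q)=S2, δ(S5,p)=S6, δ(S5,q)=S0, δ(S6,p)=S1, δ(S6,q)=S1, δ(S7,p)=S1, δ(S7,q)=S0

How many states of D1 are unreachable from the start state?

3

Starting at S2 and following transitions, the reachable set is {S0, S1, S2, S3, S6}. That leaves S4, S5, S7 unreachable — 3 in total.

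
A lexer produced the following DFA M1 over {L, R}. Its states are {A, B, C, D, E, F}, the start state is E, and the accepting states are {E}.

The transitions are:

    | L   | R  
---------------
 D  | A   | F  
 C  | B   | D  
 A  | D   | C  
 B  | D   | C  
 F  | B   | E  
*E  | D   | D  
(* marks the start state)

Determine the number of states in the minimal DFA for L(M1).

5

Initial partition by acceptance: {E} | {A,B,C,D,F}.
On input R, block {A,B,C,D,F} splits into {A,B,C,D} and {F}.
On input R, block {A,B,C,D} splits into {A,B,C} and {D}.
Split {A,B,C} by δ(·,L) → {A,B} and {C}.
The partition is now stable with 5 blocks: {E} | {A,B} | {F} | {D} | {C}.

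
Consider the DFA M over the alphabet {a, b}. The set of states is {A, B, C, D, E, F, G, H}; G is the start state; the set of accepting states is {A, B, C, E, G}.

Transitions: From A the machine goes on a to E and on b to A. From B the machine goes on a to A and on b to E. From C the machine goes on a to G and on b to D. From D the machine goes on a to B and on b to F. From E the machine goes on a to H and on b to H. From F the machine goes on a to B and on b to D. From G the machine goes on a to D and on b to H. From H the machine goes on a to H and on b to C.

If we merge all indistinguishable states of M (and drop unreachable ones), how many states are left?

Every state is reachable, so we keep all 8.
P0 = {A,B,C,E,G} | {D,F,H}.
Refine {A,B,C,E,G} on symbol a: members go to different blocks, giving {A,B,C} and {E,G}.
Refine {A,B,C} on symbol a: members go to different blocks, giving {A,C} and {B}.
Refine {A,C} on symbol b: members go to different blocks, giving {A} and {C}.
Refine {D,F,H} on symbol a: members go to different blocks, giving {D,F} and {H}.
On input a, block {E,G} splits into {E} and {G}.
No further refinement is possible. Final partition (7 blocks): {A} | {D,F} | {E} | {B} | {C} | {H} | {G}.

7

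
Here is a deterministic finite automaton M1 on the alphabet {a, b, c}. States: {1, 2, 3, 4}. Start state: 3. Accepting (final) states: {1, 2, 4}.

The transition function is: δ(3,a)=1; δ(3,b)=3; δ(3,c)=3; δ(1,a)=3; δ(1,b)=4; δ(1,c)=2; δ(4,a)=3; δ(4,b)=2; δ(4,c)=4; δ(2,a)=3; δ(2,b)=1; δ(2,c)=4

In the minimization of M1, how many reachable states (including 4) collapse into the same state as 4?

3

Initial partition by acceptance: {1,2,4} | {3}.
Stable partition: {1,2,4} | {3} — 2 equivalence classes.
State 4 belongs to the block {1,2,4}, which has 3 states.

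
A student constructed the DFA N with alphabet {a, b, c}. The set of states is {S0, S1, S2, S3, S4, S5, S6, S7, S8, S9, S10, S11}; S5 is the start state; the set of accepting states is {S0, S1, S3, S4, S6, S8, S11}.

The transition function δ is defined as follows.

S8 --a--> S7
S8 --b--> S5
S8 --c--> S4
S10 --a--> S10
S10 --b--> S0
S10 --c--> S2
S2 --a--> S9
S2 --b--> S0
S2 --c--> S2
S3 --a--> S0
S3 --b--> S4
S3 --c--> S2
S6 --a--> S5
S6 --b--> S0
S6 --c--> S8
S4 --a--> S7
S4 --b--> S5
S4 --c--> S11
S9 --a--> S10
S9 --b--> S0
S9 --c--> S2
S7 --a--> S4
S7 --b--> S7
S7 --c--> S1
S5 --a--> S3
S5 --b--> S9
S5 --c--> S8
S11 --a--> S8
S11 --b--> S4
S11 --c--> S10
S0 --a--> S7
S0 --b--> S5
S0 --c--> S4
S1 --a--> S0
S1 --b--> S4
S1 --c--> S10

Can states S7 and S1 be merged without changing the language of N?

Reachable states from the start: {S0,S1,S2,S3,S4,S5,S7,S8,S9,S10,S11}. Unreachable: {S6} — drop them.
P0 = {S0,S1,S3,S4,S8,S11} | {S2,S5,S7,S9,S10}.
On input a, block {S0,S1,S3,S4,S8,S11} splits into {S0,S4,S8} and {S1,S3,S11}.
On input c, block {S0,S4,S8} splits into {S0,S8} and {S4}.
Split {S2,S5,S7,S9,S10} by δ(·,a) → {S2,S9,S10} and {S5} and {S7}.
No further refinement is possible. Final partition (6 blocks): {S0,S8} | {S2,S9,S10} | {S1,S3,S11} | {S4} | {S5} | {S7}.
S7 and S1 end up in different blocks, so they are distinguishable. For instance, the string 'ε' is accepted from only S1.

No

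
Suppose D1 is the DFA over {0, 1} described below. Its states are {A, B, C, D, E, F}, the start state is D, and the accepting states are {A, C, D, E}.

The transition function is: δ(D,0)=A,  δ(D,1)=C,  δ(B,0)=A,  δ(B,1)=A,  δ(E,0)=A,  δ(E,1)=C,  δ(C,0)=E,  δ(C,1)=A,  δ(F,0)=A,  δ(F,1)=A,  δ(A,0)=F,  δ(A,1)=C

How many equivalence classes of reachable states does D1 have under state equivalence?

States {B} cannot be reached from the start state, so discard them.
P0 = {A,C,D,E} | {F}.
Refine {A,C,D,E} on symbol 0: members go to different blocks, giving {C,D,E} and {A}.
Split {C,D,E} by δ(·,0) → {D,E} and {C}.
Stable partition: {D,E} | {F} | {A} | {C} — 4 equivalence classes.

4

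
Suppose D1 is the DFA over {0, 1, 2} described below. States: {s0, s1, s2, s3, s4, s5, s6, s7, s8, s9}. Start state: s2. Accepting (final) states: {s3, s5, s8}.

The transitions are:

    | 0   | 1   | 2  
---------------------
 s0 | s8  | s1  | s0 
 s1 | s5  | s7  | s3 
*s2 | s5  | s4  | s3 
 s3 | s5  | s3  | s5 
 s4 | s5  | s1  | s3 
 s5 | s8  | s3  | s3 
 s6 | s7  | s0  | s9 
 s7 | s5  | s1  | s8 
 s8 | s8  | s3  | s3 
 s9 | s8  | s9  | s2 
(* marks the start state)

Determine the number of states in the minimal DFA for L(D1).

States {s0,s6,s9} cannot be reached from the start state, so discard them.
P0 = {s3,s5,s8} | {s1,s2,s4,s7}.
The partition is now stable with 2 blocks: {s3,s5,s8} | {s1,s2,s4,s7}.

2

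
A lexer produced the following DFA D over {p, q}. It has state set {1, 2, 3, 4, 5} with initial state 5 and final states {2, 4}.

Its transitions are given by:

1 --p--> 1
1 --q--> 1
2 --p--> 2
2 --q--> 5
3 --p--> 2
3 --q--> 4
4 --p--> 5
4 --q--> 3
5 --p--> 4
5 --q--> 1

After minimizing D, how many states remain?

5

P0 = {2,4} | {1,3,5}.
Refine {2,4} on symbol p: members go to different blocks, giving {2} and {4}.
Refine {1,3,5} on symbol p: members go to different blocks, giving {1} and {3} and {5}.
No further refinement is possible. Final partition (5 blocks): {2} | {1} | {4} | {3} | {5}.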